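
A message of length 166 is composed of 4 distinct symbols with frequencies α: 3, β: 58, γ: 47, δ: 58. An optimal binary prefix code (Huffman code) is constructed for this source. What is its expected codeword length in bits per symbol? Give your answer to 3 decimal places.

Probabilities are the counts divided by 166.
Repeatedly combine the two least-probable nodes; the expected code length is the sum of the merged weights.
merge 3/166 + 47/166 → 25/83
merge 25/83 + 29/83 → 54/83
merge 29/83 + 54/83 → 1
L = 25/83 + 54/83 + 1 = 162/83 ≈ 1.952 bits/symbol.

1.952 bits/symbol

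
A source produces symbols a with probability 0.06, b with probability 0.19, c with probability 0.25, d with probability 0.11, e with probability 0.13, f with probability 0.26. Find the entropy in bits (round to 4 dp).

2.4370 bits

H = −Σ pᵢ log₂ pᵢ.
−0.06·log₂(0.06) = 0.2435
−0.19·log₂(0.19) = 0.4552
−0.25·log₂(0.25) = 0.5000
−0.11·log₂(0.11) = 0.3503
−0.13·log₂(0.13) = 0.3826
−0.26·log₂(0.26) = 0.5053
Sum ≈ 2.4370 → 2.4370 bits.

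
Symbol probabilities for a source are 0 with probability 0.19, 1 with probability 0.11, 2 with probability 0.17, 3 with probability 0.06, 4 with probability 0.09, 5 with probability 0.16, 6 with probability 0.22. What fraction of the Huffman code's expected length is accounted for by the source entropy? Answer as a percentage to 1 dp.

98.5%

Entropy H = −Σ p log₂ p ≈ 2.6999 bits.
Huffman merges: 3/50+9/100→3/20; 11/100+3/20→13/50; 4/25+17/100→33/100; 19/100+11/50→41/100; 13/50+33/100→59/100; 41/100+59/100→1. L = 137/50 ≈ 2.7400.
Efficiency = H/L = 2.6999/2.7400 = 98.5%.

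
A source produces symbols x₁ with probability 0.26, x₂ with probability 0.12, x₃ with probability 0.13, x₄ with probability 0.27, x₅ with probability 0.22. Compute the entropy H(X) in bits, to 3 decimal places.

2.246 bits

H = −Σ pᵢ log₂ pᵢ.
−0.26·log₂(0.26) = 0.5053
−0.12·log₂(0.12) = 0.3671
−0.13·log₂(0.13) = 0.3826
−0.27·log₂(0.27) = 0.5100
−0.22·log₂(0.22) = 0.4806
Sum ≈ 2.2456 → 2.246 bits.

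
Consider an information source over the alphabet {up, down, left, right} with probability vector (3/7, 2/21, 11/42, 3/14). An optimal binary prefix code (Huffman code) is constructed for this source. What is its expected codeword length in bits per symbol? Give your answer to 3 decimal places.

1.881 bits/symbol

Repeatedly combine the two least-probable nodes; the expected code length is the sum of the merged weights.
merge 2/21 + 3/14 → 13/42
merge 11/42 + 13/42 → 4/7
merge 3/7 + 4/7 → 1
L = 13/42 + 4/7 + 1 = 79/42 ≈ 1.881 bits/symbol.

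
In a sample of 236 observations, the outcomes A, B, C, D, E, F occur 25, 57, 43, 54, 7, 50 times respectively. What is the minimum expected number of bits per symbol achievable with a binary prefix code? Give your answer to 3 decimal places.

2.453 bits/symbol

Probabilities are the counts divided by 236.
Repeatedly combine the two least-probable nodes; the expected code length is the sum of the merged weights.
merge 7/236 + 25/236 → 8/59
merge 8/59 + 43/236 → 75/236
merge 25/118 + 27/118 → 26/59
merge 57/236 + 75/236 → 33/59
merge 26/59 + 33/59 → 1
L = 8/59 + 75/236 + 26/59 + 33/59 + 1 = 579/236 ≈ 2.453 bits/symbol.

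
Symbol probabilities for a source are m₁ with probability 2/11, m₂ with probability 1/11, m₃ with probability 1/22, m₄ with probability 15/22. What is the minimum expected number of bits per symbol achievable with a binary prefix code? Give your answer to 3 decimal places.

Repeatedly combine the two least-probable nodes; the expected code length is the sum of the merged weights.
merge 1/22 + 1/11 → 3/22
merge 3/22 + 2/11 → 7/22
merge 7/22 + 15/22 → 1
L = 3/22 + 7/22 + 1 = 16/11 ≈ 1.455 bits/symbol.

1.455 bits/symbol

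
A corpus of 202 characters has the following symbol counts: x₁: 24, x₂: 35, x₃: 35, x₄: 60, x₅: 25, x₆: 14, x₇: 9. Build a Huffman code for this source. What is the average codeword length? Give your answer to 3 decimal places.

2.644 bits/symbol

Probabilities are the counts divided by 202.
Repeatedly combine the two least-probable nodes; the expected code length is the sum of the merged weights.
merge 9/202 + 7/101 → 23/202
merge 23/202 + 12/101 → 47/202
merge 25/202 + 35/202 → 30/101
merge 35/202 + 47/202 → 41/101
merge 30/101 + 30/101 → 60/101
merge 41/101 + 60/101 → 1
L = 23/202 + 47/202 + 30/101 + 41/101 + 60/101 + 1 = 267/101 ≈ 2.644 bits/symbol.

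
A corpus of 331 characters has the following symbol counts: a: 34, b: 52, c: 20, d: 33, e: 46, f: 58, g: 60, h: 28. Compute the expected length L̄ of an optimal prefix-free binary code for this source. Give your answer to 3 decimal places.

2.964 bits/symbol

Probabilities are the counts divided by 331.
Repeatedly combine the two least-probable nodes; the expected code length is the sum of the merged weights.
merge 20/331 + 28/331 → 48/331
merge 33/331 + 34/331 → 67/331
merge 46/331 + 48/331 → 94/331
merge 52/331 + 58/331 → 110/331
merge 60/331 + 67/331 → 127/331
merge 94/331 + 110/331 → 204/331
merge 127/331 + 204/331 → 1
L = 48/331 + 67/331 + 94/331 + 110/331 + 127/331 + 204/331 + 1 = 981/331 ≈ 2.964 bits/symbol.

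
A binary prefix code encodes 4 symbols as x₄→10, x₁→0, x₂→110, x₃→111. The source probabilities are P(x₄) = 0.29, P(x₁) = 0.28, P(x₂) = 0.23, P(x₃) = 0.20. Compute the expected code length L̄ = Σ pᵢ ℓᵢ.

L̄ = Σ pᵢ·ℓᵢ = 0.29·2 + 0.28·1 + 0.23·3 + 0.20·3 = 2.15 bits/symbol.

2.15 bits/symbol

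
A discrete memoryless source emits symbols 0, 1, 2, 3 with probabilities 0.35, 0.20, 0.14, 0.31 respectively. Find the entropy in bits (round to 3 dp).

H = −Σ pᵢ log₂ pᵢ.
−0.35·log₂(0.35) = 0.5301
−0.20·log₂(0.20) = 0.4644
−0.14·log₂(0.14) = 0.3971
−0.31·log₂(0.31) = 0.5238
Sum ≈ 1.9154 → 1.915 bits.

1.915 bits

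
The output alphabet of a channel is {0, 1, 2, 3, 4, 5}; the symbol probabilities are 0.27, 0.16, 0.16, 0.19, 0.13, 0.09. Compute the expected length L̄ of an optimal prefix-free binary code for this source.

Repeatedly combine the two least-probable nodes; the expected code length is the sum of the merged weights.
merge 9/100 + 13/100 → 11/50
merge 4/25 + 4/25 → 8/25
merge 19/100 + 11/50 → 41/100
merge 27/100 + 8/25 → 59/100
merge 41/100 + 59/100 → 1
L = 11/50 + 8/25 + 41/100 + 59/100 + 1 = 127/50 = 2.54 bits/symbol.

2.54 bits/symbol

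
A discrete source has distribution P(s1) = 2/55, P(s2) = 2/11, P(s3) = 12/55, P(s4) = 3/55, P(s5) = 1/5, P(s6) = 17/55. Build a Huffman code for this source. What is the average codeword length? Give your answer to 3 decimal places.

Repeatedly combine the two least-probable nodes; the expected code length is the sum of the merged weights.
merge 2/55 + 3/55 → 1/11
merge 1/11 + 2/11 → 3/11
merge 1/5 + 12/55 → 23/55
merge 3/11 + 17/55 → 32/55
merge 23/55 + 32/55 → 1
L = 1/11 + 3/11 + 23/55 + 32/55 + 1 = 26/11 ≈ 2.364 bits/symbol.

2.364 bits/symbol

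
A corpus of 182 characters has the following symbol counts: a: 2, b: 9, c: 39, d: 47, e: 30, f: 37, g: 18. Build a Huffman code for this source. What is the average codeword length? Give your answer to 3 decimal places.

Probabilities are the counts divided by 182.
Repeatedly combine the two least-probable nodes; the expected code length is the sum of the merged weights.
merge 1/91 + 9/182 → 11/182
merge 11/182 + 9/91 → 29/182
merge 29/182 + 15/91 → 59/182
merge 37/182 + 3/14 → 38/91
merge 47/182 + 59/182 → 53/91
merge 38/91 + 53/91 → 1
L = 11/182 + 29/182 + 59/182 + 38/91 + 53/91 + 1 = 463/182 ≈ 2.544 bits/symbol.

2.544 bits/symbol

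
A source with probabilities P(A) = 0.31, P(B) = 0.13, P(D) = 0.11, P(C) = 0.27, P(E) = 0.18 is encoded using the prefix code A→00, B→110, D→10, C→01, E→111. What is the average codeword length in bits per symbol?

L̄ = Σ pᵢ·ℓᵢ = 0.31·2 + 0.13·3 + 0.11·2 + 0.27·2 + 0.18·3 = 2.31 bits/symbol.

2.31 bits/symbol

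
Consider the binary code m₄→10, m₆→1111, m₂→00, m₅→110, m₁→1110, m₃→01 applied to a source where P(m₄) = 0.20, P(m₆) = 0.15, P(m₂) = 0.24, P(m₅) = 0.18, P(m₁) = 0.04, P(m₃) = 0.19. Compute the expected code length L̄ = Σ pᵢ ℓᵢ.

L̄ = Σ pᵢ·ℓᵢ = 0.20·2 + 0.15·4 + 0.24·2 + 0.18·3 + 0.04·4 + 0.19·2 = 2.56 bits/symbol.

2.56 bits/symbol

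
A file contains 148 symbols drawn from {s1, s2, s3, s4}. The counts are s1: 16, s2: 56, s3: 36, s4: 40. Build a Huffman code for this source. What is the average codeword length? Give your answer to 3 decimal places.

1.973 bits/symbol

Probabilities are the counts divided by 148.
Repeatedly combine the two least-probable nodes; the expected code length is the sum of the merged weights.
merge 4/37 + 9/37 → 13/37
merge 10/37 + 13/37 → 23/37
merge 14/37 + 23/37 → 1
L = 13/37 + 23/37 + 1 = 73/37 ≈ 1.973 bits/symbol.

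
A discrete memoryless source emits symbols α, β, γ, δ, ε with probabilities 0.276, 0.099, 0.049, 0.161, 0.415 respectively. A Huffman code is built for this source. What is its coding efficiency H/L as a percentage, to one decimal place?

98.3%

Entropy H = −Σ p log₂ p ≈ 2.0069 bits.
Huffman merges: 49/1000+99/1000→37/250; 37/250+161/1000→309/1000; 69/250+309/1000→117/200; 83/200+117/200→1. L = 1021/500 ≈ 2.0420.
Efficiency = H/L = 2.0069/2.0420 = 98.3%.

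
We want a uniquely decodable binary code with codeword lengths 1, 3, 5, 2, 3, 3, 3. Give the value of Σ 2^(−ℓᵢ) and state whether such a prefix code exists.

With common denominator 2^5 = 32: Σ 2^(−ℓᵢ) = 16/32 + 4/32 + 1/32 + 8/32 + 4/32 + 4/32 + 4/32 = 41/32 = 1.28125.
Kraft's inequality requires Σ ≤ 1; here Σ = 1.28125 > 1, so no such prefix code exists.

1.28125; no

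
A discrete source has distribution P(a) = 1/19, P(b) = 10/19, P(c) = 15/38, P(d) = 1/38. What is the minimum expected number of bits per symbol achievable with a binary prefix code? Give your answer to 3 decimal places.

Repeatedly combine the two least-probable nodes; the expected code length is the sum of the merged weights.
merge 1/38 + 1/19 → 3/38
merge 3/38 + 15/38 → 9/19
merge 9/19 + 10/19 → 1
L = 3/38 + 9/19 + 1 = 59/38 ≈ 1.553 bits/symbol.

1.553 bits/symbol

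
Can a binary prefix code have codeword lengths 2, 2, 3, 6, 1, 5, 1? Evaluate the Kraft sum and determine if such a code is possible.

With common denominator 2^6 = 64: Σ 2^(−ℓᵢ) = 16/64 + 16/64 + 8/64 + 1/64 + 32/64 + 2/64 + 32/64 = 107/64 = 1.671875.
Kraft's inequality requires Σ ≤ 1; here Σ = 1.671875 > 1, so no such prefix code exists.

1.671875; no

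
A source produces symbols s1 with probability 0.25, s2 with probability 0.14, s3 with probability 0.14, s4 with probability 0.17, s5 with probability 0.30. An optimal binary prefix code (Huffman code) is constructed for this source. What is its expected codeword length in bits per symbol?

2.28 bits/symbol

Repeatedly combine the two least-probable nodes; the expected code length is the sum of the merged weights.
merge 7/50 + 7/50 → 7/25
merge 17/100 + 1/4 → 21/50
merge 7/25 + 3/10 → 29/50
merge 21/50 + 29/50 → 1
L = 7/25 + 21/50 + 29/50 + 1 = 57/25 = 2.28 bits/symbol.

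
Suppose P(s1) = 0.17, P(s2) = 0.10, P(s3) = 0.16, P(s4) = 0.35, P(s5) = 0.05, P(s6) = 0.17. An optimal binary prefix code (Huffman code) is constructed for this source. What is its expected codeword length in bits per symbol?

Repeatedly combine the two least-probable nodes; the expected code length is the sum of the merged weights.
merge 1/20 + 1/10 → 3/20
merge 3/20 + 4/25 → 31/100
merge 17/100 + 17/100 → 17/50
merge 31/100 + 17/50 → 13/20
merge 7/20 + 13/20 → 1
L = 3/20 + 31/100 + 17/50 + 13/20 + 1 = 49/20 = 2.45 bits/symbol.

2.45 bits/symbol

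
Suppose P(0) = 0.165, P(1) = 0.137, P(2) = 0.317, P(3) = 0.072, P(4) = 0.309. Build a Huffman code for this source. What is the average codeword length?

Repeatedly combine the two least-probable nodes; the expected code length is the sum of the merged weights.
merge 9/125 + 137/1000 → 209/1000
merge 33/200 + 209/1000 → 187/500
merge 309/1000 + 317/1000 → 313/500
merge 187/500 + 313/500 → 1
L = 209/1000 + 187/500 + 313/500 + 1 = 2209/1000 = 2.209 bits/symbol.

2.209 bits/symbol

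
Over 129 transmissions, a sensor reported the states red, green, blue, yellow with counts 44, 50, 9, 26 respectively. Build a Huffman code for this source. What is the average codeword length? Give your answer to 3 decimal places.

Probabilities are the counts divided by 129.
Repeatedly combine the two least-probable nodes; the expected code length is the sum of the merged weights.
merge 3/43 + 26/129 → 35/129
merge 35/129 + 44/129 → 79/129
merge 50/129 + 79/129 → 1
L = 35/129 + 79/129 + 1 = 81/43 ≈ 1.884 bits/symbol.

1.884 bits/symbol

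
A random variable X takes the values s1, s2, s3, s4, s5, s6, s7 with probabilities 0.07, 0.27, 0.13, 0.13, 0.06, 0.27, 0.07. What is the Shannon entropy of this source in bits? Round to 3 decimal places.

H = −Σ pᵢ log₂ pᵢ.
−0.07·log₂(0.07) = 0.2686
−0.27·log₂(0.27) = 0.5100
−0.13·log₂(0.13) = 0.3826
−0.13·log₂(0.13) = 0.3826
−0.06·log₂(0.06) = 0.2435
−0.27·log₂(0.27) = 0.5100
−0.07·log₂(0.07) = 0.2686
Sum ≈ 2.5660 → 2.566 bits.

2.566 bits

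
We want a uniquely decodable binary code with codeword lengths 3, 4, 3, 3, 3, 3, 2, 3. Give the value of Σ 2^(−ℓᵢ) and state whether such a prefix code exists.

1.0625; no

With common denominator 2^4 = 16: Σ 2^(−ℓᵢ) = 2/16 + 1/16 + 2/16 + 2/16 + 2/16 + 2/16 + 4/16 + 2/16 = 17/16 = 1.0625.
Kraft's inequality requires Σ ≤ 1; here Σ = 1.0625 > 1, so no such prefix code exists.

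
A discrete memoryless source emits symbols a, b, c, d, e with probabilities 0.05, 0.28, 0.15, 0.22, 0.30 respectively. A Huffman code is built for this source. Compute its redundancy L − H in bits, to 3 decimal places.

0.057 bits

Entropy H = −Σ p log₂ p ≈ 2.1425 bits.
Huffman merges: 1/20+3/20→1/5; 1/5+11/50→21/50; 7/25+3/10→29/50; 21/50+29/50→1. L = 11/5 ≈ 2.2000.
L − H = 2.2000 − 2.1425 = 0.057 bits.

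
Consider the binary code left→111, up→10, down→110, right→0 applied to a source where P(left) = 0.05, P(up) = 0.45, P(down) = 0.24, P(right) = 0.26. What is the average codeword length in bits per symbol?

L̄ = Σ pᵢ·ℓᵢ = 0.05·3 + 0.45·2 + 0.24·3 + 0.26·1 = 2.03 bits/symbol.

2.03 bits/symbol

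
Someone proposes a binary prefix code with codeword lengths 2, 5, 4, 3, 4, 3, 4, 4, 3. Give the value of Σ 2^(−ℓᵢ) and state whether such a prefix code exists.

0.90625; yes

With common denominator 2^5 = 32: Σ 2^(−ℓᵢ) = 8/32 + 1/32 + 2/32 + 4/32 + 2/32 + 4/32 + 2/32 + 2/32 + 4/32 = 29/32 = 0.90625.
Kraft's inequality requires Σ ≤ 1; here Σ = 0.90625 ≤ 1, so such a prefix code exists.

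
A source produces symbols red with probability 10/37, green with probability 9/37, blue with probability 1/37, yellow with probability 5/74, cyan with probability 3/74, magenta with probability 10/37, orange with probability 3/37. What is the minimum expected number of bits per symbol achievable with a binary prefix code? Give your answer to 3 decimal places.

2.419 bits/symbol

Repeatedly combine the two least-probable nodes; the expected code length is the sum of the merged weights.
merge 1/37 + 3/74 → 5/74
merge 5/74 + 5/74 → 5/37
merge 3/37 + 5/37 → 8/37
merge 8/37 + 9/37 → 17/37
merge 10/37 + 10/37 → 20/37
merge 17/37 + 20/37 → 1
L = 5/74 + 5/37 + 8/37 + 17/37 + 20/37 + 1 = 179/74 ≈ 2.419 bits/symbol.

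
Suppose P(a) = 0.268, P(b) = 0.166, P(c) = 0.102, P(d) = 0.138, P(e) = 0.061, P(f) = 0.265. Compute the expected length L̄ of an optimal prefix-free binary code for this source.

Repeatedly combine the two least-probable nodes; the expected code length is the sum of the merged weights.
merge 61/1000 + 51/500 → 163/1000
merge 69/500 + 163/1000 → 301/1000
merge 83/500 + 53/200 → 431/1000
merge 67/250 + 301/1000 → 569/1000
merge 431/1000 + 569/1000 → 1
L = 163/1000 + 301/1000 + 431/1000 + 569/1000 + 1 = 308/125 = 2.464 bits/symbol.

2.464 bits/symbol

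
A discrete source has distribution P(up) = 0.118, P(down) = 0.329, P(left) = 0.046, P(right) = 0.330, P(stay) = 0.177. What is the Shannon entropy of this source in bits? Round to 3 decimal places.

H = −Σ pᵢ log₂ pᵢ.
−0.118·log₂(0.118) = 0.3638
−0.329·log₂(0.329) = 0.5277
−0.046·log₂(0.046) = 0.2043
−0.330·log₂(0.330) = 0.5278
−0.177·log₂(0.177) = 0.4422
Sum ≈ 2.0658 → 2.066 bits.

2.066 bits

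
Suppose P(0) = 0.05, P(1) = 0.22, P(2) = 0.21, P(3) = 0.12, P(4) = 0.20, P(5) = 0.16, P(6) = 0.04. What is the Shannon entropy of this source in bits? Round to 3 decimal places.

H = −Σ pᵢ log₂ pᵢ.
−0.05·log₂(0.05) = 0.2161
−0.22·log₂(0.22) = 0.4806
−0.21·log₂(0.21) = 0.4728
−0.12·log₂(0.12) = 0.3671
−0.20·log₂(0.20) = 0.4644
−0.16·log₂(0.16) = 0.4230
−0.04·log₂(0.04) = 0.1858
Sum ≈ 2.6097 → 2.610 bits.

2.610 bits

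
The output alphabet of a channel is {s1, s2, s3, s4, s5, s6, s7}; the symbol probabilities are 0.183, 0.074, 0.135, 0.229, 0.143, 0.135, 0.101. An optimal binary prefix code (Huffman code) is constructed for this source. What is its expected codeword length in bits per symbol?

2.763 bits/symbol

Repeatedly combine the two least-probable nodes; the expected code length is the sum of the merged weights.
merge 37/500 + 101/1000 → 7/40
merge 27/200 + 27/200 → 27/100
merge 143/1000 + 7/40 → 159/500
merge 183/1000 + 229/1000 → 103/250
merge 27/100 + 159/500 → 147/250
merge 103/250 + 147/250 → 1
L = 7/40 + 27/100 + 159/500 + 103/250 + 147/250 + 1 = 2763/1000 = 2.763 bits/symbol.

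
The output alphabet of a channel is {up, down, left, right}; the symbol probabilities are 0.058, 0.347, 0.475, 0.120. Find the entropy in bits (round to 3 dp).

H = −Σ pᵢ log₂ pᵢ.
−0.058·log₂(0.058) = 0.2383
−0.347·log₂(0.347) = 0.5299
−0.475·log₂(0.475) = 0.5102
−0.120·log₂(0.120) = 0.3671
Sum ≈ 1.6453 → 1.645 bits.

1.645 bits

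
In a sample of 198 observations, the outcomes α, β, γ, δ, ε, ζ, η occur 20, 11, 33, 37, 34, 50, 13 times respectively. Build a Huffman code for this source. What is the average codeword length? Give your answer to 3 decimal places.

Probabilities are the counts divided by 198.
Repeatedly combine the two least-probable nodes; the expected code length is the sum of the merged weights.
merge 1/18 + 13/198 → 4/33
merge 10/99 + 4/33 → 2/9
merge 1/6 + 17/99 → 67/198
merge 37/198 + 2/9 → 9/22
merge 25/99 + 67/198 → 13/22
merge 9/22 + 13/22 → 1
L = 4/33 + 2/9 + 67/198 + 9/22 + 13/22 + 1 = 59/22 ≈ 2.682 bits/symbol.

2.682 bits/symbol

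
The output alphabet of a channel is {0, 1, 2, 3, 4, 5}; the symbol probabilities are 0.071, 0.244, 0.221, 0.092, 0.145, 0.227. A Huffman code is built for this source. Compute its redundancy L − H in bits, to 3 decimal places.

Entropy H = −Σ p log₂ p ≈ 2.4550 bits.
Huffman merges: 71/1000+23/250→163/1000; 29/200+163/1000→77/250; 221/1000+227/1000→56/125; 61/250+77/250→69/125; 56/125+69/125→1. L = 2471/1000 ≈ 2.4710.
L − H = 2.4710 − 2.4550 = 0.016 bits.

0.016 bits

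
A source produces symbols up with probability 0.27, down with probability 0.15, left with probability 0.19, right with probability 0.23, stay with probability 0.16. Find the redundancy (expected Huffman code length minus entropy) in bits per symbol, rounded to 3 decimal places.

0.024 bits

Entropy H = −Σ p log₂ p ≈ 2.2865 bits.
Huffman merges: 3/20+4/25→31/100; 19/100+23/100→21/50; 27/100+31/100→29/50; 21/50+29/50→1. L = 231/100 ≈ 2.3100.
L − H = 2.3100 − 2.2865 = 0.024 bits.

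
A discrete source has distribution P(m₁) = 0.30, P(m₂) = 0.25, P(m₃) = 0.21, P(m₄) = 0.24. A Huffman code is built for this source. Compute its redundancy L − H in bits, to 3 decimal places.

Entropy H = −Σ p log₂ p ≈ 1.9880 bits.
Huffman merges: 21/100+6/25→9/20; 1/4+3/10→11/20; 9/20+11/20→1. L = 2 ≈ 2.0000.
L − H = 2.0000 − 1.9880 = 0.012 bits.

0.012 bits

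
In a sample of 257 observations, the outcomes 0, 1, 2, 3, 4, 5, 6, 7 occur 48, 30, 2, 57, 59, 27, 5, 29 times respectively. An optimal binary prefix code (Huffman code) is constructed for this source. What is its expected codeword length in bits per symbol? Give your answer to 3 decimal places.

Probabilities are the counts divided by 257.
Repeatedly combine the two least-probable nodes; the expected code length is the sum of the merged weights.
merge 2/257 + 5/257 → 7/257
merge 7/257 + 27/257 → 34/257
merge 29/257 + 30/257 → 59/257
merge 34/257 + 48/257 → 82/257
merge 57/257 + 59/257 → 116/257
merge 59/257 + 82/257 → 141/257
merge 116/257 + 141/257 → 1
L = 7/257 + 34/257 + 59/257 + 82/257 + 116/257 + 141/257 + 1 = 696/257 ≈ 2.708 bits/symbol.

2.708 bits/symbol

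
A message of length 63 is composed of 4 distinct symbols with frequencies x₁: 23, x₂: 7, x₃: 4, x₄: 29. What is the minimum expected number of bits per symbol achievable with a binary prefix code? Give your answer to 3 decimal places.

1.714 bits/symbol

Probabilities are the counts divided by 63.
Repeatedly combine the two least-probable nodes; the expected code length is the sum of the merged weights.
merge 4/63 + 1/9 → 11/63
merge 11/63 + 23/63 → 34/63
merge 29/63 + 34/63 → 1
L = 11/63 + 34/63 + 1 = 12/7 ≈ 1.714 bits/symbol.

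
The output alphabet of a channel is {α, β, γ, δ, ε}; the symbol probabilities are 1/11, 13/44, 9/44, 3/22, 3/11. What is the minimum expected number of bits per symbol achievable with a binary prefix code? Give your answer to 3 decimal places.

2.227 bits/symbol

Repeatedly combine the two least-probable nodes; the expected code length is the sum of the merged weights.
merge 1/11 + 3/22 → 5/22
merge 9/44 + 5/22 → 19/44
merge 3/11 + 13/44 → 25/44
merge 19/44 + 25/44 → 1
L = 5/22 + 19/44 + 25/44 + 1 = 49/22 ≈ 2.227 bits/symbol.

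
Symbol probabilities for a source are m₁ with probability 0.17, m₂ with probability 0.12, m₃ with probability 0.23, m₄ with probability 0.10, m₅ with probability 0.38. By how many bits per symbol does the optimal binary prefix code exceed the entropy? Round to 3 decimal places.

Entropy H = −Σ p log₂ p ≈ 2.1520 bits.
Huffman merges: 1/10+3/25→11/50; 17/100+11/50→39/100; 23/100+19/50→61/100; 39/100+61/100→1. L = 111/50 ≈ 2.2200.
L − H = 2.2200 − 2.1520 = 0.068 bits.

0.068 bits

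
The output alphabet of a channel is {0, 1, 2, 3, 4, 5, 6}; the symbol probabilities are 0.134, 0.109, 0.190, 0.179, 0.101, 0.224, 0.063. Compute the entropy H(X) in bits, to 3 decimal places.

H = −Σ pᵢ log₂ pᵢ.
−0.134·log₂(0.134) = 0.3886
−0.109·log₂(0.109) = 0.3485
−0.190·log₂(0.190) = 0.4552
−0.179·log₂(0.179) = 0.4443
−0.101·log₂(0.101) = 0.3341
−0.224·log₂(0.224) = 0.4835
−0.063·log₂(0.063) = 0.2513
Sum ≈ 2.7054 → 2.705 bits.

2.705 bits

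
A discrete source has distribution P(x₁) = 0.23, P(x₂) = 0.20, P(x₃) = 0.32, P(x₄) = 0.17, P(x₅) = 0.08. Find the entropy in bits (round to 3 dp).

H = −Σ pᵢ log₂ pᵢ.
−0.23·log₂(0.23) = 0.4877
−0.20·log₂(0.20) = 0.4644
−0.32·log₂(0.32) = 0.5260
−0.17·log₂(0.17) = 0.4346
−0.08·log₂(0.08) = 0.2915
Sum ≈ 2.2042 → 2.204 bits.

2.204 bits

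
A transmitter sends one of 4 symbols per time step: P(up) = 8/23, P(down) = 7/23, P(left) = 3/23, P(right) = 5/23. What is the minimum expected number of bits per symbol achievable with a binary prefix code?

2 bits/symbol

Repeatedly combine the two least-probable nodes; the expected code length is the sum of the merged weights.
merge 3/23 + 5/23 → 8/23
merge 7/23 + 8/23 → 15/23
merge 8/23 + 15/23 → 1
L = 8/23 + 15/23 + 1 = 2 bits/symbol.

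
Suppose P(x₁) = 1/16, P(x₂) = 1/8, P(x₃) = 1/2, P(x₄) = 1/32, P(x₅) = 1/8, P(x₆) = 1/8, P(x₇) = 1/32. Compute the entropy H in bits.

2.1875 bits

Each probability is a power of 1/2, so log₂(1/p) is an integer.
H = Σ p·log₂(1/p) = 1/16·4 + 1/8·3 + 1/2·1 + 1/32·5 + 1/8·3 + 1/8·3 + 1/32·5 = 2.1875 bits.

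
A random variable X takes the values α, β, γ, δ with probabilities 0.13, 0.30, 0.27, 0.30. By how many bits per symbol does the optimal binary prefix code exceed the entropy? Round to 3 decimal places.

0.065 bits

Entropy H = −Σ p log₂ p ≈ 1.9348 bits.
Huffman merges: 13/100+27/100→2/5; 3/10+3/10→3/5; 2/5+3/5→1. L = 2 ≈ 2.0000.
L − H = 2.0000 − 1.9348 = 0.065 bits.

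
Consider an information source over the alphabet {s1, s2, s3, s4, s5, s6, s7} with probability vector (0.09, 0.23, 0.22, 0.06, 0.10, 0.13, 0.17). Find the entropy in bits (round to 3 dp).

2.674 bits

H = −Σ pᵢ log₂ pᵢ.
−0.09·log₂(0.09) = 0.3127
−0.23·log₂(0.23) = 0.4877
−0.22·log₂(0.22) = 0.4806
−0.06·log₂(0.06) = 0.2435
−0.10·log₂(0.10) = 0.3322
−0.13·log₂(0.13) = 0.3826
−0.17·log₂(0.17) = 0.4346
Sum ≈ 2.6739 → 2.674 bits.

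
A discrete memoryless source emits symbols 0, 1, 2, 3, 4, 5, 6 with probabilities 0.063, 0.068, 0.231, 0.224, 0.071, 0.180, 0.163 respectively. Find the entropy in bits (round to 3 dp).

2.630 bits

H = −Σ pᵢ log₂ pᵢ.
−0.063·log₂(0.063) = 0.2513
−0.068·log₂(0.068) = 0.2637
−0.231·log₂(0.231) = 0.4883
−0.224·log₂(0.224) = 0.4835
−0.071·log₂(0.071) = 0.2709
−0.180·log₂(0.180) = 0.4453
−0.163·log₂(0.163) = 0.4266
Sum ≈ 2.6297 → 2.630 bits.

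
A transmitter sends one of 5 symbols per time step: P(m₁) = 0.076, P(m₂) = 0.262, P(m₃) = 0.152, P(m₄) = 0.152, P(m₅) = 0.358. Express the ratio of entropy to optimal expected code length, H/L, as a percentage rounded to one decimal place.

Entropy H = −Σ p log₂ p ≈ 2.1456 bits.
Huffman merges: 19/250+19/125→57/250; 19/125+57/250→19/50; 131/500+179/500→31/50; 19/50+31/50→1. L = 557/250 ≈ 2.2280.
Efficiency = H/L = 2.1456/2.2280 = 96.3%.

96.3%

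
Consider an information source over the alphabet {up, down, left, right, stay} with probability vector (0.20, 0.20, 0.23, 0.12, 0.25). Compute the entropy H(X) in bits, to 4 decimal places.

H = −Σ pᵢ log₂ pᵢ.
−0.20·log₂(0.20) = 0.4644
−0.20·log₂(0.20) = 0.4644
−0.23·log₂(0.23) = 0.4877
−0.12·log₂(0.12) = 0.3671
−0.25·log₂(0.25) = 0.5000
Sum ≈ 2.2835 → 2.2835 bits.

2.2835 bits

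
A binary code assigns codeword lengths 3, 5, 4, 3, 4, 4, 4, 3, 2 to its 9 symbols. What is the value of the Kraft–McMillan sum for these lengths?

0.90625

With common denominator 2^5 = 32: Σ 2^(−ℓᵢ) = 4/32 + 1/32 + 2/32 + 4/32 + 2/32 + 2/32 + 2/32 + 4/32 + 8/32 = 29/32 = 0.90625.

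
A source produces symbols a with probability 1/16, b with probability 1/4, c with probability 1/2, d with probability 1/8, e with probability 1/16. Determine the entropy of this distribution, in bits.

1.875 bits

Each probability is a power of 1/2, so log₂(1/p) is an integer.
H = Σ p·log₂(1/p) = 1/16·4 + 1/4·2 + 1/2·1 + 1/8·3 + 1/16·4 = 1.875 bits.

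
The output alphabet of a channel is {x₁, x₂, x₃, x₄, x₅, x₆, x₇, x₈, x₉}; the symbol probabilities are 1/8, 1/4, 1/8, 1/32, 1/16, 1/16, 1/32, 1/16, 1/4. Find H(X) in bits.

2.8125 bits

Each probability is a power of 1/2, so log₂(1/p) is an integer.
H = Σ p·log₂(1/p) = 1/8·3 + 1/4·2 + 1/8·3 + 1/32·5 + 1/16·4 + 1/16·4 + 1/32·5 + 1/16·4 + 1/4·2 = 2.8125 bits.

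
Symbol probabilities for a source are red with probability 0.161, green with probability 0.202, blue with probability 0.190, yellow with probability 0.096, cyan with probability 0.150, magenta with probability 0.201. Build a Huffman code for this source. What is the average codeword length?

Repeatedly combine the two least-probable nodes; the expected code length is the sum of the merged weights.
merge 12/125 + 3/20 → 123/500
merge 161/1000 + 19/100 → 351/1000
merge 201/1000 + 101/500 → 403/1000
merge 123/500 + 351/1000 → 597/1000
merge 403/1000 + 597/1000 → 1
L = 123/500 + 351/1000 + 403/1000 + 597/1000 + 1 = 2597/1000 = 2.597 bits/symbol.

2.597 bits/symbol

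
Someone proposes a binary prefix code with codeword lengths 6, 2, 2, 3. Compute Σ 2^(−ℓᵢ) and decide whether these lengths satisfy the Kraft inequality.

0.640625; yes

With common denominator 2^6 = 64: Σ 2^(−ℓᵢ) = 1/64 + 16/64 + 16/64 + 8/64 = 41/64 = 0.640625.
Kraft's inequality requires Σ ≤ 1; here Σ = 0.640625 ≤ 1, so such a prefix code exists.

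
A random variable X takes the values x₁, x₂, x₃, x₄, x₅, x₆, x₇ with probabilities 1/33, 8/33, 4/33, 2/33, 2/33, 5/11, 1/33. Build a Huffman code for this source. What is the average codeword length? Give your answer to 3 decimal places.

Repeatedly combine the two least-probable nodes; the expected code length is the sum of the merged weights.
merge 1/33 + 1/33 → 2/33
merge 2/33 + 2/33 → 4/33
merge 2/33 + 4/33 → 2/11
merge 4/33 + 2/11 → 10/33
merge 8/33 + 10/33 → 6/11
merge 5/11 + 6/11 → 1
L = 2/33 + 4/33 + 2/11 + 10/33 + 6/11 + 1 = 73/33 ≈ 2.212 bits/symbol.

2.212 bits/symbol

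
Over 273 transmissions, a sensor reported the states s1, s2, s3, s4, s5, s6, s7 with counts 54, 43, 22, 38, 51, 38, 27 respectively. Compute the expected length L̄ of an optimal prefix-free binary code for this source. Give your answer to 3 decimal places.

2.795 bits/symbol

Probabilities are the counts divided by 273.
Repeatedly combine the two least-probable nodes; the expected code length is the sum of the merged weights.
merge 22/273 + 9/91 → 7/39
merge 38/273 + 38/273 → 76/273
merge 43/273 + 7/39 → 92/273
merge 17/91 + 18/91 → 5/13
merge 76/273 + 92/273 → 8/13
merge 5/13 + 8/13 → 1
L = 7/39 + 76/273 + 92/273 + 5/13 + 8/13 + 1 = 109/39 ≈ 2.795 bits/symbol.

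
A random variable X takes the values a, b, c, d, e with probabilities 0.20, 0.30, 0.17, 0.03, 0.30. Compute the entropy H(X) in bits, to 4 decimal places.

2.0929 bits

H = −Σ pᵢ log₂ pᵢ.
−0.20·log₂(0.20) = 0.4644
−0.30·log₂(0.30) = 0.5211
−0.17·log₂(0.17) = 0.4346
−0.03·log₂(0.03) = 0.1518
−0.30·log₂(0.30) = 0.5211
Sum ≈ 2.0929 → 2.0929 bits.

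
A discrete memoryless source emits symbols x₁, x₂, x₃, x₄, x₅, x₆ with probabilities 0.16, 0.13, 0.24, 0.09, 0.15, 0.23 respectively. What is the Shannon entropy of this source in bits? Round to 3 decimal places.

2.511 bits

H = −Σ pᵢ log₂ pᵢ.
−0.16·log₂(0.16) = 0.4230
−0.13·log₂(0.13) = 0.3826
−0.24·log₂(0.24) = 0.4941
−0.09·log₂(0.09) = 0.3127
−0.15·log₂(0.15) = 0.4105
−0.23·log₂(0.23) = 0.4877
Sum ≈ 2.5107 → 2.511 bits.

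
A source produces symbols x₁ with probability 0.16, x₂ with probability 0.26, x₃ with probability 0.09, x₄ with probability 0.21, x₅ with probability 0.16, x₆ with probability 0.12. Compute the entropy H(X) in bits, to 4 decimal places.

2.5039 bits

H = −Σ pᵢ log₂ pᵢ.
−0.16·log₂(0.16) = 0.4230
−0.26·log₂(0.26) = 0.5053
−0.09·log₂(0.09) = 0.3127
−0.21·log₂(0.21) = 0.4728
−0.16·log₂(0.16) = 0.4230
−0.12·log₂(0.12) = 0.3671
Sum ≈ 2.5039 → 2.5039 bits.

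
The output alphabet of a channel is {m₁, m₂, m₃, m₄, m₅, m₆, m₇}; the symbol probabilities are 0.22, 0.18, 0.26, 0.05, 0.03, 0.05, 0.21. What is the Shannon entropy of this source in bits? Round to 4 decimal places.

2.4880 bits

H = −Σ pᵢ log₂ pᵢ.
−0.22·log₂(0.22) = 0.4806
−0.18·log₂(0.18) = 0.4453
−0.26·log₂(0.26) = 0.5053
−0.05·log₂(0.05) = 0.2161
−0.03·log₂(0.03) = 0.1518
−0.05·log₂(0.05) = 0.2161
−0.21·log₂(0.21) = 0.4728
Sum ≈ 2.4880 → 2.4880 bits.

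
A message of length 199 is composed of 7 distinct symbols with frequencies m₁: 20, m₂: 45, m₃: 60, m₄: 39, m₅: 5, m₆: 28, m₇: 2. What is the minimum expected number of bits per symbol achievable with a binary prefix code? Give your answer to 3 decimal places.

Probabilities are the counts divided by 199.
Repeatedly combine the two least-probable nodes; the expected code length is the sum of the merged weights.
merge 2/199 + 5/199 → 7/199
merge 7/199 + 20/199 → 27/199
merge 27/199 + 28/199 → 55/199
merge 39/199 + 45/199 → 84/199
merge 55/199 + 60/199 → 115/199
merge 84/199 + 115/199 → 1
L = 7/199 + 27/199 + 55/199 + 84/199 + 115/199 + 1 = 487/199 ≈ 2.447 bits/symbol.

2.447 bits/symbol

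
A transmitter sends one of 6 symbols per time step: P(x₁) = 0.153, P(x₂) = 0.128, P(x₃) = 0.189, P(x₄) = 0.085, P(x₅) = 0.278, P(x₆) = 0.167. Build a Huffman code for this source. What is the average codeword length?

Repeatedly combine the two least-probable nodes; the expected code length is the sum of the merged weights.
merge 17/200 + 16/125 → 213/1000
merge 153/1000 + 167/1000 → 8/25
merge 189/1000 + 213/1000 → 201/500
merge 139/500 + 8/25 → 299/500
merge 201/500 + 299/500 → 1
L = 213/1000 + 8/25 + 201/500 + 299/500 + 1 = 2533/1000 = 2.533 bits/symbol.

2.533 bits/symbol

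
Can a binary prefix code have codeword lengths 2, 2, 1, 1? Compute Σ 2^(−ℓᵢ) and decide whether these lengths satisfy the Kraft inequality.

With common denominator 2^2 = 4: Σ 2^(−ℓᵢ) = 1/4 + 1/4 + 2/4 + 2/4 = 6/4 = 1.5.
Kraft's inequality requires Σ ≤ 1; here Σ = 1.5 > 1, so no such prefix code exists.

1.5; no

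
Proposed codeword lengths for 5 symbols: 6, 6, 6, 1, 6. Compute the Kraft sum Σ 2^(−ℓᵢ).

0.5625

With common denominator 2^6 = 64: Σ 2^(−ℓᵢ) = 1/64 + 1/64 + 1/64 + 32/64 + 1/64 = 36/64 = 0.5625.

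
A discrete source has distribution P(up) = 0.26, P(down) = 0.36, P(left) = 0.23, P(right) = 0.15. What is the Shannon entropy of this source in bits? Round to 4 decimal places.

1.9341 bits

H = −Σ pᵢ log₂ pᵢ.
−0.26·log₂(0.26) = 0.5053
−0.36·log₂(0.36) = 0.5306
−0.23·log₂(0.23) = 0.4877
−0.15·log₂(0.15) = 0.4105
Sum ≈ 1.9341 → 1.9341 bits.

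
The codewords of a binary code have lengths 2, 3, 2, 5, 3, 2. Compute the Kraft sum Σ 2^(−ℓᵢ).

With common denominator 2^5 = 32: Σ 2^(−ℓᵢ) = 8/32 + 4/32 + 8/32 + 1/32 + 4/32 + 8/32 = 33/32 = 1.03125.

1.03125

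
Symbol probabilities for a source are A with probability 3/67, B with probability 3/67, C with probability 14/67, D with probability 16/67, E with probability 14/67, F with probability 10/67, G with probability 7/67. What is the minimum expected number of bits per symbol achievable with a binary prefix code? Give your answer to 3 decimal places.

Repeatedly combine the two least-probable nodes; the expected code length is the sum of the merged weights.
merge 3/67 + 3/67 → 6/67
merge 6/67 + 7/67 → 13/67
merge 10/67 + 13/67 → 23/67
merge 14/67 + 14/67 → 28/67
merge 16/67 + 23/67 → 39/67
merge 28/67 + 39/67 → 1
L = 6/67 + 13/67 + 23/67 + 28/67 + 39/67 + 1 = 176/67 ≈ 2.627 bits/symbol.

2.627 bits/symbol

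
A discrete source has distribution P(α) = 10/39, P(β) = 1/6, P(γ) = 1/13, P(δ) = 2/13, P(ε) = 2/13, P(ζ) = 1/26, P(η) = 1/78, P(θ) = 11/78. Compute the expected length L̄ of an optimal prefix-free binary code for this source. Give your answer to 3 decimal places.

Repeatedly combine the two least-probable nodes; the expected code length is the sum of the merged weights.
merge 1/78 + 1/26 → 2/39
merge 2/39 + 1/13 → 5/39
merge 5/39 + 11/78 → 7/26
merge 2/13 + 2/13 → 4/13
merge 1/6 + 10/39 → 11/26
merge 7/26 + 4/13 → 15/26
merge 11/26 + 15/26 → 1
L = 2/39 + 5/39 + 7/26 + 4/13 + 11/26 + 15/26 + 1 = 215/78 ≈ 2.756 bits/symbol.

2.756 bits/symbol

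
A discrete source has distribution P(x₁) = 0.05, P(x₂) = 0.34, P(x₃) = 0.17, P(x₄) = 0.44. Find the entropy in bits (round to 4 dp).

H = −Σ pᵢ log₂ pᵢ.
−0.05·log₂(0.05) = 0.2161
−0.34·log₂(0.34) = 0.5292
−0.17·log₂(0.17) = 0.4346
−0.44·log₂(0.44) = 0.5211
Sum ≈ 1.7010 → 1.7010 bits.

1.7010 bits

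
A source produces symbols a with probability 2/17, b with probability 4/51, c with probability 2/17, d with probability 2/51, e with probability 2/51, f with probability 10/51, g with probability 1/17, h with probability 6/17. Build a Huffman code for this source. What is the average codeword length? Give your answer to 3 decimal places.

2.667 bits/symbol

Repeatedly combine the two least-probable nodes; the expected code length is the sum of the merged weights.
merge 2/51 + 2/51 → 4/51
merge 1/17 + 4/51 → 7/51
merge 4/51 + 2/17 → 10/51
merge 2/17 + 7/51 → 13/51
merge 10/51 + 10/51 → 20/51
merge 13/51 + 6/17 → 31/51
merge 20/51 + 31/51 → 1
L = 4/51 + 7/51 + 10/51 + 13/51 + 20/51 + 31/51 + 1 = 8/3 ≈ 2.667 bits/symbol.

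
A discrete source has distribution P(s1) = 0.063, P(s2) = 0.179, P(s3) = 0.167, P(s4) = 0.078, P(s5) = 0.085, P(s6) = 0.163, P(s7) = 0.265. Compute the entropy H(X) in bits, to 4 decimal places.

H = −Σ pᵢ log₂ pᵢ.
−0.063·log₂(0.063) = 0.2513
−0.179·log₂(0.179) = 0.4443
−0.167·log₂(0.167) = 0.4312
−0.078·log₂(0.078) = 0.2871
−0.085·log₂(0.085) = 0.3023
−0.163·log₂(0.163) = 0.4266
−0.265·log₂(0.265) = 0.5077
Sum ≈ 2.6504 → 2.6504 bits.

2.6504 bits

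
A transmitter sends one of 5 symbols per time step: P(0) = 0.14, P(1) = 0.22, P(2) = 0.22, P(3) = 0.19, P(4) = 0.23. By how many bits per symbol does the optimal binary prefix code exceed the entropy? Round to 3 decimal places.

0.029 bits

Entropy H = −Σ p log₂ p ≈ 2.3012 bits.
Huffman merges: 7/50+19/100→33/100; 11/50+11/50→11/25; 23/100+33/100→14/25; 11/25+14/25→1. L = 233/100 ≈ 2.3300.
L − H = 2.3300 − 2.3012 = 0.029 bits.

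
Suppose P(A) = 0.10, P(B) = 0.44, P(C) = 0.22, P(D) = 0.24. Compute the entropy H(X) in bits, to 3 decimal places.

1.828 bits

H = −Σ pᵢ log₂ pᵢ.
−0.10·log₂(0.10) = 0.3322
−0.44·log₂(0.44) = 0.5211
−0.22·log₂(0.22) = 0.4806
−0.24·log₂(0.24) = 0.4941
Sum ≈ 1.8280 → 1.828 bits.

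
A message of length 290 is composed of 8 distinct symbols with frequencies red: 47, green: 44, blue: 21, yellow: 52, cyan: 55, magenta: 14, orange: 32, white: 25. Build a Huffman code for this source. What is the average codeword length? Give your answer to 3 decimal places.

2.931 bits/symbol

Probabilities are the counts divided by 290.
Repeatedly combine the two least-probable nodes; the expected code length is the sum of the merged weights.
merge 7/145 + 21/290 → 7/58
merge 5/58 + 16/145 → 57/290
merge 7/58 + 22/145 → 79/290
merge 47/290 + 26/145 → 99/290
merge 11/58 + 57/290 → 56/145
merge 79/290 + 99/290 → 89/145
merge 56/145 + 89/145 → 1
L = 7/58 + 57/290 + 79/290 + 99/290 + 56/145 + 89/145 + 1 = 85/29 ≈ 2.931 bits/symbol.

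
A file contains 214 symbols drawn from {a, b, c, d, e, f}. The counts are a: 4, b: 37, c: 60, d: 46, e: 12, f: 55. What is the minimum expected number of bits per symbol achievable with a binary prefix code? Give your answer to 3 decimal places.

Probabilities are the counts divided by 214.
Repeatedly combine the two least-probable nodes; the expected code length is the sum of the merged weights.
merge 2/107 + 6/107 → 8/107
merge 8/107 + 37/214 → 53/214
merge 23/107 + 53/214 → 99/214
merge 55/214 + 30/107 → 115/214
merge 99/214 + 115/214 → 1
L = 8/107 + 53/214 + 99/214 + 115/214 + 1 = 497/214 ≈ 2.322 bits/symbol.

2.322 bits/symbol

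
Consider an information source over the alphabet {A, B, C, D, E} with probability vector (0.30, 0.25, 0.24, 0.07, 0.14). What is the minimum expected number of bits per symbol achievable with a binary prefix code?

Repeatedly combine the two least-probable nodes; the expected code length is the sum of the merged weights.
merge 7/100 + 7/50 → 21/100
merge 21/100 + 6/25 → 9/20
merge 1/4 + 3/10 → 11/20
merge 9/20 + 11/20 → 1
L = 21/100 + 9/20 + 11/20 + 1 = 221/100 = 2.21 bits/symbol.

2.21 bits/symbol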